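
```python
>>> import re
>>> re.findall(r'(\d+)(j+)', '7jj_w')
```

With 2 capturing groups, `findall` returns a 2-tuple per match.

[('7', 'jj')]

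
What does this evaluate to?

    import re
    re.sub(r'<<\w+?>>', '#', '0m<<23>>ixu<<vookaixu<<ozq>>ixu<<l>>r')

Every occurrence is swapped for '#'.

'0m#ixu<<vookaixu#ixu#r'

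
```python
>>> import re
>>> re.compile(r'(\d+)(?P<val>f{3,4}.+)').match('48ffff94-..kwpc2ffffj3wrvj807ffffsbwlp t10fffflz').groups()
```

Pattern: one or more of a digit (captured); then 3 to 4 of the literal 'f', then one or more of any character (captured as 'val').
With `match`, the pattern is implicitly anchored at the beginning.
The match spans [0:48] → '48ffff94-..kwpc2ffffj3wrvj807ffffsbwlp t10fffflz'.
Captured: group 1 = '48', group 2 = 'ffff94-..kwpc2ffffj3wrvj807ffffsbwlp t10fffflz'.

('48', 'ffff94-..kwpc2ffffj3wrvj807ffffsbwlp t10fffflz')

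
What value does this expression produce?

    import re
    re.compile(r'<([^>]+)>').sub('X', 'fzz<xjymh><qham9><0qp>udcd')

Every occurrence is swapped for 'X'.

'fzzXXXudcd'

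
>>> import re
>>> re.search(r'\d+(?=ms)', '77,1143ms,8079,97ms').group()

'1143'

The `(?=…)`/`(?<=…)` assertion just peeks at neighbouring text; it doesn't advance the match position.
The match spans [3:7] → '1143'.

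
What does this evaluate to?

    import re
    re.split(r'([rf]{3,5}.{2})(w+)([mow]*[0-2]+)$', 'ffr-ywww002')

['', 'ffr-y', 'www', '002', '']

The group in the pattern means `split` returns the separators' captures alongside the pieces.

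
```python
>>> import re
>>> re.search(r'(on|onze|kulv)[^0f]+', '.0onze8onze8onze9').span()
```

`search` walks the string left to right and returns the first match it finds.
The match spans [2:17] → 'onze8onze8onze9'.
Captured: group 1 = 'on'.

(2, 17)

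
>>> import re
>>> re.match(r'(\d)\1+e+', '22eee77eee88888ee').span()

A backreference is literal: `\1` must see the identical characters the first group matched.
`re.match` won't scan ahead — the pattern has to work from the very first character.
The match spans [0:5] → '22eee'.
Captured: group 1 = '2'.

(0, 5)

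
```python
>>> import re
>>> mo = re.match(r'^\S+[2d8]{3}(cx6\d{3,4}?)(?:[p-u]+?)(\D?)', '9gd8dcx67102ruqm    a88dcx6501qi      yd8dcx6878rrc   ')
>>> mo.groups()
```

('cx67102', 'u')

Pattern: anchored at the start of the string; then one or more of a non-whitespace character; then exactly 3 of one of [2d8]; then the literal 'cx6', then 3 to 4 of a digit (lazy) (captured); then one or more of a character in [p-u] (lazy) (non-capturing group); then optionally a non-digit (captured).
The `?` after the quantifier makes it lazy — it takes as little as possible before letting the rest of the pattern try.
With `match`, the pattern is implicitly anchored at the beginning.
The match spans [0:14] → '9gd8dcx67102ru'.
Captured: group 1 = 'cx67102', group 2 = 'u'.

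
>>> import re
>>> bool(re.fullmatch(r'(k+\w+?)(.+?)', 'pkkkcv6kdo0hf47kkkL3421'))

False

Pattern: one or more of the literal 'k', then one or more of a word character (lazy) (captured); then one or more of any character (lazy) (captured).
`fullmatch` succeeds only if the pattern covers the string from start to end.
Here the string isn't matched end-to-end, so the call returns None, and `bool(None)` is False.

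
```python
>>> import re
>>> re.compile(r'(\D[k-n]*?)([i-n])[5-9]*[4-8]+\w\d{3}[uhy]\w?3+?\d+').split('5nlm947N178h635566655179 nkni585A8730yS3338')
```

['5', 'nl', 'm', ' nkni585A8730yS3338']

The pattern matches a non-digit, then zero or more of a character in [k-n] (lazy) (captured); then a character in [i-n] (captured); then zero or more of a character in [5-9], then one or more of a character in [4-8]; then a word character; then exactly 3 of a digit, then one of [uhy], then optionally a word character; then one or more of the literal '3' (lazy), then one or more of a digit.
Matches to split on: at [1:24] → 'nlm947N178h635566655179'.
Because the pattern has a capturing group, `split` also inserts each captured text between the pieces.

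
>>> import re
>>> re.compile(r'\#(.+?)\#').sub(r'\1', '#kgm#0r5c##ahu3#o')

Lazy quantifiers expand one character at a time until the remainder of the pattern can match.
Each match is replaced using the text its own group 1 captured.

'kgm0r5c#ahu3o'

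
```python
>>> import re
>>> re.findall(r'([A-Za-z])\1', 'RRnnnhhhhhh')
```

`\1` is not a pattern — it's the concrete string captured by group 1, re-applied verbatim.
Matches: at [0:2] match 'RR', group 1 = 'R'; at [2:4] match 'nn', group 1 = 'n'; at [5:7] match 'hh', group 1 = 'h'; at [7:9] match 'hh', group 1 = 'h'; at [9:11] match 'hh', group 1 = 'h'.
Because there's exactly one group, `findall` drops the full match and keeps group 1 from each hit.

['R', 'n', 'h', 'h', 'h']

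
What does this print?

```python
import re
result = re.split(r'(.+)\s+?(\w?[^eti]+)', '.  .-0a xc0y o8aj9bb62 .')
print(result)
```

['', '.  .-0a xc0y o8aj9bb62', '.', '']

This matches one or more of any character (captured); then one or more of whitespace (lazy); then optionally a word character, then one or more of any character except [eti] (captured).
Matches to split on: at [0:24] → '.  .-0a xc0y o8aj9bb62 .'.
`re.split` interleaves the captured-group text with the surrounding fragments.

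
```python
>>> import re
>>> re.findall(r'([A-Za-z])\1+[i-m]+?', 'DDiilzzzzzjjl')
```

After group 1 captures some text, `\1` only succeeds where that same text appears again.
`findall` collects group 1 from each match (2 total).

['D', 'z']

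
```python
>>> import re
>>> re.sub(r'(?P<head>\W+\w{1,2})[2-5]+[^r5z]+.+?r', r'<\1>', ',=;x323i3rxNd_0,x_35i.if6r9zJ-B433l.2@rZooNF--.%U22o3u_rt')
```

'<,=;x3>9zJ<-B4>t'

The pattern matches one or more of a non-word character, then 1 to 2 of a word character (captured as 'head'); then one or more of a character in [2-5]; then one or more of any character except [r5z], then one or more of any character (lazy), then the literal 'r'.
A `+?`/`*?`/`{m,n}?` starts at its minimum and grows only as far as needed for what follows to match.
Matches: at [0:26] → ',=;x323i3rxNd_0,x_35i.if6r'; at [29:56] → '-B433l.2@rZooNF--.%U22o3u_r'.
The replacement refers to a captured group, so each match is rewritten using its own captured text.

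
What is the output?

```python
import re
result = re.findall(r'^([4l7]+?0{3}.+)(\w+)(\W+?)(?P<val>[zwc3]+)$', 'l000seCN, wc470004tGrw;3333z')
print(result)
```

[('l000seCN, wc470004tGr', 'w', ';', '3333z')]

Multiple groups make `findall` return tuples — one 4-tuple for the one match.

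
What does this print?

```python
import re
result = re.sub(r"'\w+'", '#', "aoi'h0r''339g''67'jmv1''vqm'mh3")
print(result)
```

aoi###jmv1'#mh3

Matches: at [3:8] → "'h0r'"; at [8:14] → "'339g'"; at [14:18] → "'67'"; at [23:28] → "'vqm'".
Each match is replaced by '#'.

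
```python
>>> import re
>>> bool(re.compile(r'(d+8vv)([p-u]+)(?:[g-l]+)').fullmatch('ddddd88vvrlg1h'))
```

This matches one or more of a literal 'd', then the literal '8vv' (captured); then one or more of a character in [p-u] (captured); then one or more of a character in [g-l] (non-capturing group).
`re.fullmatch` is like wrapping the pattern in `^…$` (in single-line mode).
Here the pattern can't cover the whole string, so the call returns None, and `bool(None)` is False.

False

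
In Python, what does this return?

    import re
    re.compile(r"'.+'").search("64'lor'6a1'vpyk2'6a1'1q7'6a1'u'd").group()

The match spans [2:31] → "'lor'6a1'vpyk2'6a1'1q7'6a1'u'".

"'lor'6a1'vpyk2'6a1'1q7'6a1'u'"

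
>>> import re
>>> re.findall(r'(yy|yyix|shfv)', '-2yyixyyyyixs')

['yy', 'yy', 'yy']

Branches in `(...|...)` are attempted left-to-right; the first branch that allows the whole pattern to succeed is taken.
Walking the string: at [2:4] match 'yy', group 1 = 'yy'; at [6:8] match 'yy', group 1 = 'yy'; at [8:10] match 'yy', group 1 = 'yy'.
Because there's exactly one group, `findall` drops the full match and keeps group 1 from each hit.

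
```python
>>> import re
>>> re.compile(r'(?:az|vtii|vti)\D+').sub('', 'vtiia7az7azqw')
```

`sub` substitutes '' at each match site.

'7az7'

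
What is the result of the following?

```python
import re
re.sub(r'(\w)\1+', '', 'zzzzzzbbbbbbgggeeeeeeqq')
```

`\1` is not a pattern — it's the concrete string captured by group 1, re-applied verbatim.
Each match is replaced by ''.

''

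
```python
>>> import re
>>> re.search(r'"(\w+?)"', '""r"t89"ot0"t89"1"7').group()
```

'"r"'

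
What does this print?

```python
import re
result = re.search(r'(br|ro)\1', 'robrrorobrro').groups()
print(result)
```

('ro',)

`\1` has to match the exact text group 1 already captured.
`search` walks the string left to right and returns the first match it finds.
The match spans [4:8] → 'roro'.
Captured: group 1 = 'ro'.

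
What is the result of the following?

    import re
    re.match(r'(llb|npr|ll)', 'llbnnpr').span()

(0, 3)

The regex engine tests alternatives in the order written; an earlier branch that matches wins even if a later one would match more.
`re.match` won't scan ahead — the pattern has to work from the very first character.
The match spans [0:3] → 'llb'.
Captured: group 1 = 'llb'.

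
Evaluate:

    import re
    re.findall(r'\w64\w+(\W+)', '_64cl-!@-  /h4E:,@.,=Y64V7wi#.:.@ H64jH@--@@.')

['-!@-  /', '#.:.@ ', '@--@@.']

The pattern matches a word character, then the literal '64', then one or more of a word character; then one or more of a non-word character (captured).
Walking the string: at [0:12] match '_64cl-!@-  /', group 1 = '-!@-  /'; at [21:34] match 'Y64V7wi#.:.@ ', group 1 = '#.:.@ '; at [34:45] match 'H64jH@--@@.', group 1 = '@--@@.'.
`findall` collects group 1 from each match (3 total).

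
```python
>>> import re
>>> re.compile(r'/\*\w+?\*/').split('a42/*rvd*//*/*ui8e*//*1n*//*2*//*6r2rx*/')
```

Matches to split on: at [3:10] → '/*rvd*/'; at [12:20] → '/*ui8e*/'; at [20:26] → '/*1n*/'; at [26:31] → '/*2*/'; at [31:40] → '/*6r2rx*/'.
The string is cut at each match, leaving 6 pieces.

['a42', '/*', '', '', '', '']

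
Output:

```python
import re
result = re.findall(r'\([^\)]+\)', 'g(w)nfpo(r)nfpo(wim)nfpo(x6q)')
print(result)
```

With no groups in the pattern, `findall` gives back each whole match — 4 here.

['(w)', '(r)', '(wim)', '(x6q)']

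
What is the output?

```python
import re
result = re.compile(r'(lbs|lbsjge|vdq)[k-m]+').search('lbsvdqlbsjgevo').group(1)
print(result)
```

vdq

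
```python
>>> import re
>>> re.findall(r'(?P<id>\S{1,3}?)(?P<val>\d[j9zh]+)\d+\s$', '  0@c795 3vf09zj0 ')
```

This matches 1 to 3 of a non-whitespace character (lazy) (captured as 'id'); then a digit, then one or more of one of [j9zh] (captured as 'val'); then one or more of a digit, then whitespace; then anchored at the end.
`findall` packs the 2 group values into a tuple for every match.

[('3vf', '09zj')]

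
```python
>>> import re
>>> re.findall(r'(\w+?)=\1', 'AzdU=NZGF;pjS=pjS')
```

['pjS']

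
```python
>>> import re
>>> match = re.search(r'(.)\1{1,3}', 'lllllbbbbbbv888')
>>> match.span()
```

A backreference is literal: `\1` must see the identical characters the first group matched.
`re.search` tries every starting position until one works.
The match spans [0:4] → 'llll'.
Captured: group 1 = 'l'.

(0, 4)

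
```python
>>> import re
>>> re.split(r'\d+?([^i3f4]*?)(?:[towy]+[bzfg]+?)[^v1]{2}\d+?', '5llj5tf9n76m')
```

['', 'llj5', '6m']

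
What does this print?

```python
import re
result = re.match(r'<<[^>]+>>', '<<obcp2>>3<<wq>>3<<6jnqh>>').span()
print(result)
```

(0, 9)

With `match`, the pattern is implicitly anchored at the beginning.
The match spans [0:9] → '<<obcp2>>'.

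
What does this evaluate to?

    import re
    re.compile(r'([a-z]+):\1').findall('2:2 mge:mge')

`\1` is not a pattern — it's the concrete string captured by group 1, re-applied verbatim.
Walking the string: at [4:11] match 'mge:mge', group 1 = 'mge'.
Because there's exactly one group, `findall` drops the full match and keeps group 1 from the one hit.

['mge']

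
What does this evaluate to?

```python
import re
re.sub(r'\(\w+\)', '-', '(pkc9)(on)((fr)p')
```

'--(-p'

Matches: at [0:6] → '(pkc9)'; at [6:10] → '(on)'; at [11:15] → '(fr)'.
Every occurrence is swapped for '-'.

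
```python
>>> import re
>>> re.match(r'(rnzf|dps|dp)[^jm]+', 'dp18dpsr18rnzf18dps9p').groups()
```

('dp',)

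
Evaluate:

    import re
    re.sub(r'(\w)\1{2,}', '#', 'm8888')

A backreference is literal: `\1` must see the identical characters the first group matched.
`sub` substitutes '#' at each match site.

'm#'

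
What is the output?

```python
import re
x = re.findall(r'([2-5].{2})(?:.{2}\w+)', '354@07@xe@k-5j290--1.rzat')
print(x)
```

Pattern: a character in [2-5], then exactly 2 of any character (captured); then exactly 2 of any character, then one or more of a word character (non-capturing group).
Walking the string: at [0:6] match '354@07', group 1 = '354'; at [14:20] match '290--1', group 1 = '290'.
One capturing group, so `findall` returns just the captured substring from each match — 2 in all.

['354', '290']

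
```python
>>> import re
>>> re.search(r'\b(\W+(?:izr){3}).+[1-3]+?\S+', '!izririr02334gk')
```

None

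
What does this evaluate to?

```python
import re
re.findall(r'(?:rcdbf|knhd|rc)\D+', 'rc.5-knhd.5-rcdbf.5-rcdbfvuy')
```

['rc.', 'knhd.', 'rcdbf.', 'rcdbfvuy']

Scanning left to right: at [0:3] → 'rc.'; at [5:10] → 'knhd.'; at [12:18] → 'rcdbf.'; at [20:28] → 'rcdbfvuy'.
Since nothing is captured, `findall` lists the 4 matched substrings directly.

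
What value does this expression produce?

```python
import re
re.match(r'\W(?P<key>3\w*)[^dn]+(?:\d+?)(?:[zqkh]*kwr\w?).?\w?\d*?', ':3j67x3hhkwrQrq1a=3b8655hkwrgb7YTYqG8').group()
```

Pattern: a non-word character; then the literal '3', then zero or more of a word character (captured as 'key'); then one or more of any character except [dn]; then one or more of a digit (lazy) (non-capturing group); then zero or more of one of [zqkh], then the literal 'kwr', then optionally a word character (non-capturing group); then optionally any character, then optionally a word character, then zero or more of a digit (lazy).
`re.match` won't scan ahead — the pattern has to work from the very first character.
The match spans [0:31] → ':3j67x3hhkwrQrq1a=3b8655hkwrgb7'.
Captured: group 1 = '3j67x3hhkwrQrq1a'.

':3j67x3hhkwrQrq1a=3b8655hkwrgb7'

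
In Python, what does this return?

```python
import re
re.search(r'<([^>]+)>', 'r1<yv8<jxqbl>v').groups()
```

`search` walks the string left to right and returns the first match it finds.
The match spans [2:13] → '<yv8<jxqbl>'.
Captured: group 1 = 'yv8<jxqbl'.

('yv8<jxqbl',)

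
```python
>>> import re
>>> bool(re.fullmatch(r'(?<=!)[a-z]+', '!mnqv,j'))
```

The `(?=…)`/`(?<=…)` assertion just peeks at neighbouring text; it doesn't advance the match position.
For `fullmatch`, every character of the input must be accounted for by the pattern.
Here the string isn't matched end-to-end, so the call returns None, and `bool(None)` is False.

False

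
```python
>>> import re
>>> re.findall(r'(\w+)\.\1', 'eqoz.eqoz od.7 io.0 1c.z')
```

['eqoz']

A backreference is literal: `\1` must see the identical characters the first group matched.
Scanning left to right: at [0:9] match 'eqoz.eqoz', group 1 = 'eqoz'.
With a single group, `findall` returns only what that group captured — 1 item.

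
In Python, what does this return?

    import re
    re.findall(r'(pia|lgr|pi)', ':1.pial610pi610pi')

Alternation tries branches left to right and keeps the first one that lets the overall match succeed at that position.
`findall` collects group 1 from each match (3 total).

['pia', 'pi', 'pi']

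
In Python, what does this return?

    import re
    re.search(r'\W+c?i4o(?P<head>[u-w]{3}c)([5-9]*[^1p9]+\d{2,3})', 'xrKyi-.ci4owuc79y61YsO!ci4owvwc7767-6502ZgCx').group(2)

This matches one or more of a non-word character, then optionally a literal 'c', then the literal 'i4o'; then exactly 3 of a character in [u-w], then a literal 'c' (captured as 'head'); then zero or more of a character in [5-9], then one or more of any character except [1p9], then 2 to 3 of a digit (captured).
`re.search` tries every starting position until one works.
The match spans [22:40] → '!ci4owvwc7767-6502'.
Captured: group 1 = 'wvwc', group 2 = '7767-6502'.

'7767-6502'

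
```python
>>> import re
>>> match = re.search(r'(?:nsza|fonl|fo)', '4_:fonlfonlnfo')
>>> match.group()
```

'fonl'

The regex engine tests alternatives in the order written; an earlier branch that matches wins even if a later one would match more.
The match spans [3:7] → 'fonl'.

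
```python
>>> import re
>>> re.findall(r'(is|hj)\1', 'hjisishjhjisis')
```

['is', 'hj', 'is']

`\1` is not a pattern — it's the concrete string captured by group 1, re-applied verbatim.
With a single group, `findall` returns only what that group captured — 3 items.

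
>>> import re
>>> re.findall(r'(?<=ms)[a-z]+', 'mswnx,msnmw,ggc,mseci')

['wnx', 'nmw', 'eci']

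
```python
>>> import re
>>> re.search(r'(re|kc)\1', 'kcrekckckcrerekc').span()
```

(4, 8)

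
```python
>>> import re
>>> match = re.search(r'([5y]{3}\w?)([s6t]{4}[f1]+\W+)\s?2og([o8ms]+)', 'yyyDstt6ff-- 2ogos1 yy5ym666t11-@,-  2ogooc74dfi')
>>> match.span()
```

(0, 18)

Pattern: exactly 3 of one of [5y], then optionally a word character (captured); then exactly 4 of one of [s6t], then one or more of one of [f1], then one or more of a non-word character (captured); then optionally whitespace, then the literal '2og'; then one or more of one of [o8ms] (captured).
The match spans [0:18] → 'yyyDstt6ff-- 2ogos'.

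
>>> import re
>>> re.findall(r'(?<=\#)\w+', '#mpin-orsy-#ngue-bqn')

['mpin', 'ngue']

The `(?=…)`/`(?<=…)` assertion just peeks at neighbouring text; it doesn't advance the match position.
Scanning left to right: at [1:5] → 'mpin'; at [12:16] → 'ngue'.
`findall` yields the raw match text (2 of them) because the pattern has no groups.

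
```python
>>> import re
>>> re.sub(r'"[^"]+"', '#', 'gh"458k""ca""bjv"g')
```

Every occurrence is swapped for '#'.

'gh###g'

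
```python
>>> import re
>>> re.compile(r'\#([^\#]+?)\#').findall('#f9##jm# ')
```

Scanning left to right: at [0:4] match '#f9#', group 1 = 'f9'; at [4:8] match '#jm#', group 1 = 'jm'.
`findall` collects group 1 from each match (2 total).

['f9', 'jm']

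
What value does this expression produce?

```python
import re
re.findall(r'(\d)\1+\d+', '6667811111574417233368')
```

The backreference `\1` re-matches whatever the first group consumed, character for character.
Scanning left to right: at [0:22] match '6667811111574417233368', group 1 = '6'.
One capturing group, so `findall` returns just the captured substring from the one match — 1 in all.

['6']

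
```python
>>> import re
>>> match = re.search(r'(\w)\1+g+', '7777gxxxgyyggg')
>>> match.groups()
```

After group 1 captures some text, `\1` only succeeds where that same text appears again.
`re.search` tries every starting position until one works.
The match spans [0:5] → '7777g'.
Captured: group 1 = '7'.

('7',)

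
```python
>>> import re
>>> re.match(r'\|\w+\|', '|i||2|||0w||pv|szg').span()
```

`match` is anchored at position 0; if the pattern doesn't fit there, it returns None.
The match spans [0:3] → '|i|'.

(0, 3)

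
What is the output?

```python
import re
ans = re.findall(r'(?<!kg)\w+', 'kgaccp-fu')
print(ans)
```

The negative lookahead/lookbehind blocks any match where the forbidden context is present.
No capturing groups, so `findall` returns the 2 full match strings.

['kgaccp', 'fu']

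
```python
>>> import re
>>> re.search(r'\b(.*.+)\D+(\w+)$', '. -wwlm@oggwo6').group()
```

'wwlm@oggwo6'

Pattern: a word boundary (`\b`, zero-width); then zero or more of any character, then one or more of any character (captured); then one or more of a non-digit; then one or more of a word character (captured); then anchored at the end.
`search` walks the string left to right and returns the first match it finds.
The match spans [3:14] → 'wwlm@oggwo6'.
Captured: group 1 = 'wwlm@oggw', group 2 = '6'.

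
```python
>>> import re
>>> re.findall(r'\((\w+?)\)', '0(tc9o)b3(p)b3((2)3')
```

Scanning left to right: at [1:7] match '(tc9o)', group 1 = 'tc9o'; at [9:12] match '(p)', group 1 = 'p'; at [15:18] match '(2)', group 1 = '2'.
With a single group, `findall` returns only what that group captured — 3 items.

['tc9o', 'p', '2']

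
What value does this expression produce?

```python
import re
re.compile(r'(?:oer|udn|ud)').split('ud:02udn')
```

['', ':02', '']

Alternation tries branches left to right and keeps the first one that lets the overall match succeed at that position.
Matches to split on: at [0:2] → 'ud'; at [5:8] → 'udn'.
The string is cut at each match, leaving 3 pieces.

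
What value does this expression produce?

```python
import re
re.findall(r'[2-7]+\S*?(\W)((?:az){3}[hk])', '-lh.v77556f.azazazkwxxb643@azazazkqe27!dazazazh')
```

[('.', 'azazazk'), ('@', 'azazazk')]

The pattern matches one or more of a character in [2-7], then zero or more of a non-whitespace character (lazy); then a non-word character (captured); then the literal 'az' repeated 3 times, then one of [hk] (captured).
Walking the string: at [5:19] match '77556f.azazazk', groups = ('.', 'azazazk'); at [23:34] match '643@azazazk', groups = ('@', 'azazazk').
Multiple groups make `findall` return tuples — one 2-tuple for each match.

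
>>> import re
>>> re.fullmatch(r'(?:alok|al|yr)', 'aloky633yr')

`fullmatch` succeeds only if the pattern covers the string from start to end.
Here the pattern can't cover the whole string, so the call returns None.

None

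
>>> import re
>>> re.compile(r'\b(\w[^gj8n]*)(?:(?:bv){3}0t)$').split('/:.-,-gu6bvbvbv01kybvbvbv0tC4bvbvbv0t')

['/:.-,-', 'gu6bvbvbv01kybvbvbv0tC4', '']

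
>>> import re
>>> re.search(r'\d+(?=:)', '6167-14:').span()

The positive lookaround only admits positions where the adjacent text matches; those characters stay outside the span.
The match spans [5:7] → '14'.

(5, 7)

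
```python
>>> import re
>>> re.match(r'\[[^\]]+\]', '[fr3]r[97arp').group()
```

With `match`, the pattern is implicitly anchored at the beginning.
The match spans [0:5] → '[fr3]'.

'[fr3]'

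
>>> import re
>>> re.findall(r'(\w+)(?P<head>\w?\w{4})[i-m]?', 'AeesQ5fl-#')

[('Aees', 'Q5fl')]

Pattern: one or more of a word character (captured); then optionally a word character, then exactly 4 of a word character (captured as 'head'); then optionally a character in [i-m].
Matches: at [0:8] match 'AeesQ5fl', groups = ('Aees', 'Q5fl').
Multiple groups make `findall` return tuples — one 2-tuple for the one match.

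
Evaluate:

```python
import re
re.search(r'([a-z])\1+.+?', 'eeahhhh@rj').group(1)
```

'e'

`\1` is not a pattern — it's the concrete string captured by group 1, re-applied verbatim.
`search` walks the string left to right and returns the first match it finds.
The match spans [0:3] → 'eea'.
Captured: group 1 = 'e'.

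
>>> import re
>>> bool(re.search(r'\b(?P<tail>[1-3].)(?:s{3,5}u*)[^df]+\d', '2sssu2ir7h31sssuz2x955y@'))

False

The pattern matches a word boundary (`\b`, zero-width); then a character in [1-3], then any character (captured as 'tail'); then 3 to 5 of a literal 's', then zero or more of the literal 'u' (non-capturing group); then one or more of any character except [df], then a digit.
Here nothing in the string fits, so the call returns None, and `bool(None)` is False.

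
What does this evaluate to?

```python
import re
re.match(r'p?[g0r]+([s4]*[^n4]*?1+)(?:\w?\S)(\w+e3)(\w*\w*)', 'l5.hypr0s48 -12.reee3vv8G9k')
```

`re.match` won't scan ahead — the pattern has to work from the very first character.
Here position 0 doesn't satisfy it, so the call returns None.

None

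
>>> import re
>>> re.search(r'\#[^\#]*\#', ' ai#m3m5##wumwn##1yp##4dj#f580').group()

'#m3m5#'

The match spans [3:9] → '#m3m5#'.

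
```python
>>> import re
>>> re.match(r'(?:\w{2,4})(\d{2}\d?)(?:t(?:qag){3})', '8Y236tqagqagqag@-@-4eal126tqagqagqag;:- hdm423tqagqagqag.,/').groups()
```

('36',)

The match spans [0:15] → '8Y236tqagqagqag'.
Captured: group 1 = '36'.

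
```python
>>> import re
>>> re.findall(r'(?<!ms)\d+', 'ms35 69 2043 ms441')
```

A negative assertion filters positions out without eating any characters.
`findall` yields the raw match text (4 of them) because the pattern has no groups.

['5', '69', '2043', '41']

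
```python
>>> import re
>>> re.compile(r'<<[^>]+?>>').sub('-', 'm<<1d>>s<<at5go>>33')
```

'm-s-33'

Matches: at [1:7] → '<<1d>>'; at [8:17] → '<<at5go>>'.
Each match is replaced by '-'.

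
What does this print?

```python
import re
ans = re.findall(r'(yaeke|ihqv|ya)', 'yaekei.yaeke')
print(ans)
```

['yaeke', 'yaeke']

Alternation isn't longest-match — the leftmost alternative that fits at this position is chosen.
With a single group, `findall` returns only what that group captured — 2 items.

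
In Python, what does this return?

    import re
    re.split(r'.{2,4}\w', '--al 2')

['', ' 2']

Pattern: 2 to 4 of any character; then a word character.
Splitting on the pattern gives 2 pieces.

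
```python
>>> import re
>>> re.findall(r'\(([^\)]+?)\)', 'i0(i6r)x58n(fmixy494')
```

Walking the string: at [2:7] match '(i6r)', group 1 = 'i6r'.
With a single group, `findall` returns only what that group captured — 1 item.

['i6r']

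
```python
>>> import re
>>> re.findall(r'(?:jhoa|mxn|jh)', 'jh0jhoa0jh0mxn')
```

Alternation tries branches left to right and keeps the first one that lets the overall match succeed at that position.
Scanning left to right: at [0:2] → 'jh'; at [3:7] → 'jhoa'; at [8:10] → 'jh'; at [11:14] → 'mxn'.
`findall` yields the raw match text (4 of them) because the pattern has no groups.

['jh', 'jhoa', 'jh', 'mxn']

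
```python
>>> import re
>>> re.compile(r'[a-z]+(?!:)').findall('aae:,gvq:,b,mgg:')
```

The negative lookaround is zero-width — it rules out positions where the adjacent text would match, without consuming anything.
No capturing groups, so `findall` returns the 4 full match strings.

['aa', 'gv', 'b', 'mg']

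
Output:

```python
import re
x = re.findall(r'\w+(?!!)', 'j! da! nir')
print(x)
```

The negative lookahead/lookbehind blocks any match where the forbidden context is present.
No capturing groups, so `findall` returns the 2 full match strings.

['d', 'nir']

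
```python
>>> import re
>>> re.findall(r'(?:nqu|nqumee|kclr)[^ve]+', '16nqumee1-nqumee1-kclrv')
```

The regex engine tests alternatives in the order written; an earlier branch that matches wins even if a later one would match more.
Walking the string: at [2:6] → 'nqum'; at [10:14] → 'nqum'.
No capturing groups, so `findall` returns the 2 full match strings.

['nqum', 'nqum']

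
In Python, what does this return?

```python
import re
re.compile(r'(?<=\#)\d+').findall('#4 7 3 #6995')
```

The `(?=…)`/`(?<=…)` assertion just peeks at neighbouring text; it doesn't advance the match position.
Scanning left to right: at [1:2] → '4'; at [8:12] → '6995'.
No capturing groups, so `findall` returns the 2 full match strings.

['4', '6995']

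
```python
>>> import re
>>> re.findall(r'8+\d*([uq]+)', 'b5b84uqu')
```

['uqu']

This matches one or more of the literal '8', then zero or more of a digit; then one or more of one of [uq] (captured).
Scanning left to right: at [3:8] match '84uqu', group 1 = 'uqu'.
With a single group, `findall` returns only what that group captured — 1 item.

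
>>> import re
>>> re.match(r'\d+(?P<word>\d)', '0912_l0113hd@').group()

The pattern matches one or more of a digit; then a digit (captured as 'word').
With `match`, the pattern is implicitly anchored at the beginning.
The match spans [0:4] → '0912'.
Captured: group 1 = '2'.

'0912'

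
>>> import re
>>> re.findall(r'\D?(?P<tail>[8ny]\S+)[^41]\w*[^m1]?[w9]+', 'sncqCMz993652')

['ncqCMz']

With a single group, `findall` returns only what that group captured — 1 item.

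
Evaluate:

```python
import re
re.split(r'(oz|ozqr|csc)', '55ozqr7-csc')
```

['55', 'oz', 'qr7-', 'csc', '']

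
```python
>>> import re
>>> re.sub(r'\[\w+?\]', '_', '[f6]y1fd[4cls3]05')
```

'_y1fd_05'

Matches: at [0:4] → '[f6]'; at [8:15] → '[4cls3]'.
Each match is replaced by '_'.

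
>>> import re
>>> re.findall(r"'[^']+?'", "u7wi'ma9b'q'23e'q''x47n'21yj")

["'ma9b'", "'23e'", "'x47n'"]

Scanning left to right: at [4:10] → "'ma9b'"; at [11:16] → "'23e'"; at [18:24] → "'x47n'".
`findall` yields the raw match text (3 of them) because the pattern has no groups.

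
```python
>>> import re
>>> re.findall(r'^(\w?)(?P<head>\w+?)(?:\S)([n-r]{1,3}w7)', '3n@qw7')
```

[('3', 'n', 'qw7')]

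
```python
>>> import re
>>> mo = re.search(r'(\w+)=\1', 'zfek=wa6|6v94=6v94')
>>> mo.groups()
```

A backreference is literal: `\1` must see the identical characters the first group matched.
Unlike `match`, `search` isn't anchored — it looks for the pattern anywhere in the string.
The match spans [9:18] → '6v94=6v94'.
Captured: group 1 = '6v94'.

('6v94',)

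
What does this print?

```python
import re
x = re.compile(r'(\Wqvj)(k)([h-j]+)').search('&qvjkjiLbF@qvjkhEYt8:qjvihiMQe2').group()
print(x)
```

This matches a non-word character, then the literal 'qvj' (captured); then a literal 'k' (captured); then one or more of a character in [h-j] (captured).
Unlike `match`, `search` isn't anchored — it looks for the pattern anywhere in the string.
The match spans [0:7] → '&qvjkji'.
Captured: group 1 = '&qvj', group 2 = 'k', group 3 = 'ji'.

&qvjkji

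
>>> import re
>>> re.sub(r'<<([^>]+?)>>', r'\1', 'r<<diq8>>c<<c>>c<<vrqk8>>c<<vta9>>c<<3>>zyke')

`\1` in the replacement pulls in group 1's text for each match.

'rdiq8cccvrqk8cvta9c3zyke'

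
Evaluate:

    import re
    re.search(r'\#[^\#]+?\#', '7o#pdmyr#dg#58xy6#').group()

`re.search` scans for the first position where the pattern succeeds.
The match spans [2:9] → '#pdmyr#'.

'#pdmyr#'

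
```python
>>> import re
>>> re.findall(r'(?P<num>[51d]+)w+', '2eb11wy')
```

The pattern matches one or more of one of [51d] (captured as 'num'); then one or more of a literal 'w'.
Matches: at [3:6] match '11w', group 1 = '11'.
One capturing group, so `findall` returns just the captured substring from the one match — 1 in all.

['11']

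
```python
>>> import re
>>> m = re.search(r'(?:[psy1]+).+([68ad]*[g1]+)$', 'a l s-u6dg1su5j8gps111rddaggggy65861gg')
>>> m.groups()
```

Pattern: one or more of one of [psy1] (non-capturing group); then one or more of any character; then zero or more of one of [68ad], then one or more of one of [g1] (captured); then anchored at the end.
`re.search` scans for the first position where the pattern succeeds.
The match spans [4:38] → 's-u6dg1su5j8gps111rddaggggy65861gg'.
Captured: group 1 = 'g'.

('g',)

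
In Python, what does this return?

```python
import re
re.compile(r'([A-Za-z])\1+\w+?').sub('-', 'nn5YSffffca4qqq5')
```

`\1` has to match the exact text group 1 already captured.
`sub` substitutes '-' at each match site.

'-YS-a4-'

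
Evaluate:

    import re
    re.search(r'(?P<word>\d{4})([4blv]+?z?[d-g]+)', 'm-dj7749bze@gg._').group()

This matches exactly 4 of a digit (captured as 'word'); then one or more of one of [4blv] (lazy), then optionally the literal 'z', then one or more of a character in [d-g] (captured).
The match spans [4:11] → '7749bze'.

'7749bze'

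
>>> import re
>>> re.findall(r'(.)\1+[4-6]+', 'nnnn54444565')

['n']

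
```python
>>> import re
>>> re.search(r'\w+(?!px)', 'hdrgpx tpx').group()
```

'hdrgpx'

`(?!…)`/`(?<!…)` only lets a position through if the neighbouring text does NOT match; no characters are consumed.
`re.search` tries every starting position until one works.
The match spans [0:6] → 'hdrgpx'.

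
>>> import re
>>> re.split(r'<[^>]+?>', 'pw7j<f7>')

Matches to split on: at [4:8] → '<f7>'.
`split` removes every match and returns the 2 fragments in between.

['pw7j', '']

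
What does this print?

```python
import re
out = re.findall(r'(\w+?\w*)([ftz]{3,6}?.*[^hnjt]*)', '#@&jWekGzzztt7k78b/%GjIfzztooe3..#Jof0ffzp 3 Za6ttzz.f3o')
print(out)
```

[('jWekGzz', 'ztt7k78b/%GjIfzztooe3..#Jof0ffzp 3 Za6ttzz.f3o')]

Pattern: one or more of a word character (lazy), then zero or more of a word character (captured); then 3 to 6 of one of [ftz] (lazy), then zero or more of any character, then zero or more of any character except [hnjt] (captured).
Walking the string: at [3:56] match 'jWekGzzztt7k78b/%GjIfzztooe3..#Jof0ffzp 3 Za6ttzz.f3o', groups = ('jWekGzz', 'ztt7k78b/%GjIfzztooe3..#Jof0ffzp 3 Za6ttzz.f3o').
With 2 capturing groups, `findall` returns a 2-tuple per match.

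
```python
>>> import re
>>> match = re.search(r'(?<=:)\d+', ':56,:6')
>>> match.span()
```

(1, 3)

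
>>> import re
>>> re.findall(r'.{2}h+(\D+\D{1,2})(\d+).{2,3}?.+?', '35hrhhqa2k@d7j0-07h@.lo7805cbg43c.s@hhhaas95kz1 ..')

Pattern: exactly 2 of any character, then one or more of a literal 'h'; then one or more of a non-digit, then 1 to 2 of a non-digit (captured); then one or more of a digit (captured); then 2 to 3 of any character (lazy), then one or more of any character (lazy).
With the lazy modifier that quantifier settles for the fewest repetitions that let the rest of the pattern succeed (the atoms after it are unaffected and can still be greedy).
Scanning left to right: at [0:12] match '35hrhhqa2k@d', groups = ('rhhqa', '2'); at [16:30] match '07h@.lo7805cbg', groups = ('@.lo', '7805'); at [34:47] match 's@hhhaas95kz1', groups = ('aas', '95').
With 2 capturing groups, `findall` returns a 2-tuple per match.

[('rhhqa', '2'), ('@.lo', '7805'), ('aas', '95')]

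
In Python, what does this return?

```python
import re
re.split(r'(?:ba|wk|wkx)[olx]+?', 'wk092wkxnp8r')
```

['wk092', 'np8r']

Matches to split on: at [5:8] → 'wkx'.
The string is cut at each match, leaving 2 pieces.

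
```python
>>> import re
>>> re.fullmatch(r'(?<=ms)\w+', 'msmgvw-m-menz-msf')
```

None

Because the assertion is zero-width, the text it checks is not consumed and won't appear in the result.
`fullmatch` succeeds only if the pattern covers the string from start to end.
Here the pattern can't cover the whole string, so the call returns None.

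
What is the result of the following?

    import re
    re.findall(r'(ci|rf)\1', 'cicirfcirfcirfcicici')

['ci', 'ci']

`\1` is not a pattern — it's the concrete string captured by group 1, re-applied verbatim.
One capturing group, so `findall` returns just the captured substring from each match — 2 in all.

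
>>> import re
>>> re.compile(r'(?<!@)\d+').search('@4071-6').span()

A negative assertion filters positions out without eating any characters.
Unlike `match`, `search` isn't anchored — it looks for the pattern anywhere in the string.
The match spans [2:5] → '071'.

(2, 5)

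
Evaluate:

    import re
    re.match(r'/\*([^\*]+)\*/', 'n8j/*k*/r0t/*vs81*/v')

None

`re.match` won't scan ahead — the pattern has to work from the very first character.
Here position 0 doesn't satisfy it, so the call returns None.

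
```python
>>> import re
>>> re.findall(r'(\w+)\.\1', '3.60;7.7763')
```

The backreference `\1` re-matches whatever the first group consumed, character for character.
Scanning left to right: at [5:8] match '7.7', group 1 = '7'.
One capturing group, so `findall` returns just the captured substring from the one match — 1 in all.

['7']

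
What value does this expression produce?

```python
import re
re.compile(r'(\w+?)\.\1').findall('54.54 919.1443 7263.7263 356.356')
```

['54', '7263', '356']

The backreference `\1` re-matches whatever the first group consumed, character for character.
`findall` collects group 1 from each match (3 total).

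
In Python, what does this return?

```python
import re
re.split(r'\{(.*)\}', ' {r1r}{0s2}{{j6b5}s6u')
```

[' ', 'r1r}{0s2}{{j6b5', 's6u']

`re.split` interleaves the captured-group text with the surrounding fragments.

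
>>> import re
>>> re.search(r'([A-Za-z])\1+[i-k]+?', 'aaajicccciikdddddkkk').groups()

('a',)

A backreference is literal: `\1` must see the identical characters the first group matched.
`search` walks the string left to right and returns the first match it finds.
The match spans [0:4] → 'aaaj'.
Captured: group 1 = 'a'.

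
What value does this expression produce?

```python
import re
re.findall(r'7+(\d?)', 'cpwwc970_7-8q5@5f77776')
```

Because there's exactly one group, `findall` drops the full match and keeps group 1 from each hit.

['0', '', '6']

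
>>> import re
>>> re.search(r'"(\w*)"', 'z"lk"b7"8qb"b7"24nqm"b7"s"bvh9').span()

`re.search` scans for the first position where the pattern succeeds.
The match spans [1:5] → '"lk"'.
Captured: group 1 = 'lk'.

(1, 5)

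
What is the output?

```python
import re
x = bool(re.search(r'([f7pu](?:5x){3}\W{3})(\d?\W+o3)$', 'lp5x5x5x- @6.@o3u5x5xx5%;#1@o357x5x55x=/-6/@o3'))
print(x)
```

False

Pattern: one of [f7pu], then the literal '5x' repeated 3 times, then exactly 3 of a non-word character (captured); then optionally a digit, then one or more of a non-word character, then the literal 'o3' (captured); then anchored at the end.
Here the pattern never matches, so the call returns None, and `bool(None)` is False.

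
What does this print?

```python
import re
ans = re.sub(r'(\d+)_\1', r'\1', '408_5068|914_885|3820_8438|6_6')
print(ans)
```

408_5068|914_885|3820_8438|6

`\1` has to match the exact text group 1 already captured.
`\1` in the replacement pulls in group 1's text for each match.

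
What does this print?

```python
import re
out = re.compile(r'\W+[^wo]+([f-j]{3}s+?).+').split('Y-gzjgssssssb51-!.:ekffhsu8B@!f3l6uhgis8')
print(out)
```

The pattern matches one or more of a non-word character; then one or more of any character except [wo]; then exactly 3 of a character in [f-j], then one or more of a literal 's' (lazy) (captured); then one or more of any character.
Matches to split on: at [1:40] → '-gzjgssssssb51-!.:ekffhsu8B@!f3l6uhgis8'.
`re.split` interleaves the captured-group text with the surrounding fragments.

['Y', 'hgis', '']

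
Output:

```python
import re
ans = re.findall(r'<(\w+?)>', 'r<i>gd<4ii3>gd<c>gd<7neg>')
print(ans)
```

['i', '4ii3', 'c', '7neg']

Walking the string: at [1:4] match '<i>', group 1 = 'i'; at [6:12] match '<4ii3>', group 1 = '4ii3'; at [14:17] match '<c>', group 1 = 'c'; at [19:25] match '<7neg>', group 1 = '7neg'.
With a single group, `findall` returns only what that group captured — 4 items.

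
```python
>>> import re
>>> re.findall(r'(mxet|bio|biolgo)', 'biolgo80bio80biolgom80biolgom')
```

['bio', 'bio', 'bio', 'bio']

Alternation isn't longest-match — the leftmost alternative that fits at this position is chosen.
Matches: at [0:3] match 'bio', group 1 = 'bio'; at [8:11] match 'bio', group 1 = 'bio'; at [13:16] match 'bio', group 1 = 'bio'; at [22:25] match 'bio', group 1 = 'bio'.
With a single group, `findall` returns only what that group captured — 4 items.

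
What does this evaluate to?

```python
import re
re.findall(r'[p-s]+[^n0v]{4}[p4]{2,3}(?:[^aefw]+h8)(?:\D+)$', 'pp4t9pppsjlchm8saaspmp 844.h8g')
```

['spmp 844.h8g']

Pattern: one or more of a character in [p-s]; then exactly 4 of any character except [n0v], then 2 to 3 of one of [p4]; then one or more of any character except [aefw], then the literal 'h8' (non-capturing group); then one or more of a non-digit (non-capturing group); then anchored at the end.
Since nothing is captured, `findall` lists the 1 matched substring directly.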